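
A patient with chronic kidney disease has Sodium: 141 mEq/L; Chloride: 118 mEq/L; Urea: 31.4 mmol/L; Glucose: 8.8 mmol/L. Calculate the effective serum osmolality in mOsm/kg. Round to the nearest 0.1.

Effective osmolality excludes urea (freely permeant across cell membranes):
2·Na + glucose
= 2·141 + 8.8
= 282 + 8.8
= 290.8 mOsm/kg

290.8 mOsm/kg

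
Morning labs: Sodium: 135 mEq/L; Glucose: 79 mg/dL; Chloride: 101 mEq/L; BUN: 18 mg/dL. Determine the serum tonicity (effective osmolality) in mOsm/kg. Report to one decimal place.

274.4 mOsm/kg

Effective osmolality excludes urea (freely permeant across cell membranes):
2·Na + glucose/18
= 2·135 + 79/18
= 270 + 4.39
= 274.39 mOsm/kg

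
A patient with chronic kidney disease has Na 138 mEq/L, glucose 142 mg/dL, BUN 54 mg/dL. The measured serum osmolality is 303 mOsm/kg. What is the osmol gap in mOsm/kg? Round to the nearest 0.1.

Calculated osmolality = 2·Na + glucose/18 + BUN/2.8
= 2·138 + 142/18 + 54/2.8
= 276 + 7.89 + 19.29
= 303.18 mOsm/kg ≈ 303.2 mOsm/kg
Osmolar gap = measured − calculated = 303 − 303.2 = -0.2 mOsm/kg

-0.2 mOsm/kg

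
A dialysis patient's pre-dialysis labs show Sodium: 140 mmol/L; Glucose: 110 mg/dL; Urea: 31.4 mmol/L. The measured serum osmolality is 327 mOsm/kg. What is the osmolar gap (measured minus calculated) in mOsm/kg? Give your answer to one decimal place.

Calculated osmolality = 2·Na + glucose/18 + urea
= 2·140 + 110/18 + 31.4
= 280 + 6.11 + 31.40
= 317.51 mOsm/kg ≈ 317.5 mOsm/kg
Osmolar gap = measured − calculated = 327 − 317.5 = 9.5 mOsm/kg

9.5 mOsm/kg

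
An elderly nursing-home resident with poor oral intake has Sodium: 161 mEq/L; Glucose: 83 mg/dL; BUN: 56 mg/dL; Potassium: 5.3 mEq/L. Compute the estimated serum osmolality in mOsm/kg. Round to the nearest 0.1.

346.6 mOsm/kg

Calculated osmolality = 2·Na + glucose/18 + BUN/2.8
= 2·161 + 83/18 + 56/2.8
= 322 + 4.61 + 20
= 346.61 mOsm/kg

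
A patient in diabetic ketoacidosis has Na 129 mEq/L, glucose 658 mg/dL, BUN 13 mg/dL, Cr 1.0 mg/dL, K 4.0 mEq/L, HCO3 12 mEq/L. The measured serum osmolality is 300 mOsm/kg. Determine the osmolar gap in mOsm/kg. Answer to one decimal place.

0.8 mOsm/kg

Calculated osmolality = 2·Na + glucose/18 + BUN/2.8
= 2·129 + 658/18 + 13/2.8
= 258 + 36.56 + 4.64
= 299.2 mOsm/kg ≈ 299.2 mOsm/kg
Osmolar gap = measured − calculated = 300 − 299.2 = 0.8 mOsm/kg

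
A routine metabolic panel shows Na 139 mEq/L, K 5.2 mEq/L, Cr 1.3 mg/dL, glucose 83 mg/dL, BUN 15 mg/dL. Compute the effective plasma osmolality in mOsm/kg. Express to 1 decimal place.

Effective osmolality excludes urea (freely permeant across cell membranes):
2·Na + glucose/18
= 2·139 + 83/18
= 278 + 4.61
= 282.61 mOsm/kg

282.6 mOsm/kg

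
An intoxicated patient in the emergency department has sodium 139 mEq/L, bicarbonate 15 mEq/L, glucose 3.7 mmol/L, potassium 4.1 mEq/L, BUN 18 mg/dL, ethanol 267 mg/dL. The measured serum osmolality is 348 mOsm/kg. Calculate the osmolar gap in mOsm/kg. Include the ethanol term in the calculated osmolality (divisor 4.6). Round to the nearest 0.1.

1.8 mOsm/kg

Calculated osmolality = 2·Na + glucose + BUN/2.8 + ethanol/4.6
= 2·139 + 3.7 + 18/2.8 + 267/4.6
= 278 + 3.70 + 6.43 + 58.04
= 346.17 mOsm/kg ≈ 346.2 mOsm/kg
Osmolar gap = measured − calculated = 348 − 346.2 = 1.8 mOsm/kg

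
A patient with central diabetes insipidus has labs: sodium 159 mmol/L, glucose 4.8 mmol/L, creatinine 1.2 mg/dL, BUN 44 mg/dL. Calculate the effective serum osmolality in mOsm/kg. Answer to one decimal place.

322.8 mOsm/kg

Effective osmolality excludes urea (freely permeant across cell membranes):
2·Na + glucose
= 2·159 + 4.8
= 318 + 4.8
= 322.8 mOsm/kg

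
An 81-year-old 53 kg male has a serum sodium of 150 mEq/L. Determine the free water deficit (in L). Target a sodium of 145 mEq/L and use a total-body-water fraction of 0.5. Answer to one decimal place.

0.9 L

TBW = 0.5 · 53 = 26.5 L
Free water deficit = TBW · (Na/145 − 1)
= 26.5 · (150/145 − 1)
= 26.5 · 0.0345
= 0.91 L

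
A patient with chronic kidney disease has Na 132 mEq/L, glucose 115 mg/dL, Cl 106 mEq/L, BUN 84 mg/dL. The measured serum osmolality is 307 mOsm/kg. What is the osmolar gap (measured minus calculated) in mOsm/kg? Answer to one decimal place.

6.6 mOsm/kg

Calculated osmolality = 2·Na + glucose/18 + BUN/2.8
= 2·132 + 115/18 + 84/2.8
= 264 + 6.39 + 30
= 300.39 mOsm/kg ≈ 300.4 mOsm/kg
Osmolar gap = measured − calculated = 307 − 300.4 = 6.6 mOsm/kg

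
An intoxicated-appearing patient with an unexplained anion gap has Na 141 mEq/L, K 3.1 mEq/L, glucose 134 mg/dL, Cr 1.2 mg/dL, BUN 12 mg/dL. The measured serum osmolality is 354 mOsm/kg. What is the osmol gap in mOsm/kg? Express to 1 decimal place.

Calculated osmolality = 2·Na + glucose/18 + BUN/2.8
= 2·141 + 134/18 + 12/2.8
= 282 + 7.44 + 4.29
= 293.73 mOsm/kg ≈ 293.7 mOsm/kg
Osmolar gap = measured − calculated = 354 − 293.7 = 60.3 mOsm/kg

60.3 mOsm/kg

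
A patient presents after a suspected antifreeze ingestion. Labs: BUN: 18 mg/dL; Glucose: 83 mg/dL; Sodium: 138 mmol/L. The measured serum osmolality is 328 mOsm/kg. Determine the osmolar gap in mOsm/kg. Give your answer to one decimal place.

Calculated osmolality = 2·Na + glucose/18 + BUN/2.8
= 2·138 + 83/18 + 18/2.8
= 276 + 4.61 + 6.43
= 287.04 mOsm/kg ≈ 287.0 mOsm/kg
Osmolar gap = measured − calculated = 328 − 287.0 = 41.0 mOsm/kg

41.0 mOsm/kg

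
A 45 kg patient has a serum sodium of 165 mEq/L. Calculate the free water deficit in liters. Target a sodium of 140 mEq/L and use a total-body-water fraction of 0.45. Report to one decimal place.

TBW = 0.45 · 45 = 20.25 L
Free water deficit = TBW · (Na/140 − 1)
= 20.25 · (165/140 − 1)
= 20.25 · 0.1786
= 3.62 L

3.6 L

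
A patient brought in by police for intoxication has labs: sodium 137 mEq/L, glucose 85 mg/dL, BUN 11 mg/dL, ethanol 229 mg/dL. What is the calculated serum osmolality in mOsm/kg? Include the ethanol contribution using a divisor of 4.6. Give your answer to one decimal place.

Calculated osmolality = 2·Na + glucose/18 + BUN/2.8 + ethanol/4.6
= 2·137 + 85/18 + 11/2.8 + 229/4.6
= 274 + 4.72 + 3.93 + 49.78
= 332.43 mOsm/kg

332.4 mOsm/kg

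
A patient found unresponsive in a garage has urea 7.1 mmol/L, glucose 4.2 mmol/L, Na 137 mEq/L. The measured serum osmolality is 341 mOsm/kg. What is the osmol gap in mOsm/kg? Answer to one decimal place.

55.7 mOsm/kg

Calculated osmolality = 2·Na + glucose + urea
= 2·137 + 4.2 + 7.1
= 274 + 4.20 + 7.10
= 285.3 mOsm/kg ≈ 285.3 mOsm/kg
Osmolar gap = measured − calculated = 341 − 285.3 = 55.7 mOsm/kg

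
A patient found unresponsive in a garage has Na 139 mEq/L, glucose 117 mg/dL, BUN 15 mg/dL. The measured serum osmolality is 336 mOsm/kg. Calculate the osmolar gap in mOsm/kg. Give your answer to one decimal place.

Calculated osmolality = 2·Na + glucose/18 + BUN/2.8
= 2·139 + 117/18 + 15/2.8
= 278 + 6.50 + 5.36
= 289.86 mOsm/kg ≈ 289.9 mOsm/kg
Osmolar gap = measured − calculated = 336 − 289.9 = 46.1 mOsm/kg

46.1 mOsm/kg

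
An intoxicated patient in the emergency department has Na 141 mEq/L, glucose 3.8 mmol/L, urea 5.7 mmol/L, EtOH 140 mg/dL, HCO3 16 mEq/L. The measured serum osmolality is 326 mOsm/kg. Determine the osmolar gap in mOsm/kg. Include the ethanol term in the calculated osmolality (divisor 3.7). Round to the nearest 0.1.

-3.3 mOsm/kg

Calculated osmolality = 2·Na + glucose + urea + ethanol/3.7
= 2·141 + 3.8 + 5.7 + 140/3.7
= 282 + 3.80 + 5.70 + 37.84
= 329.34 mOsm/kg ≈ 329.3 mOsm/kg
Osmolar gap = measured − calculated = 326 − 329.3 = -3.3 mOsm/kg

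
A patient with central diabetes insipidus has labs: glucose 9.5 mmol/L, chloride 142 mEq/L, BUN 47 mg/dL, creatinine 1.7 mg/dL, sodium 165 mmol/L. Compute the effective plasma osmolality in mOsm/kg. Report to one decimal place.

339.5 mOsm/kg

Effective osmolality excludes urea (freely permeant across cell membranes):
2·Na + glucose
= 2·165 + 9.5
= 330 + 9.5
= 339.5 mOsm/kg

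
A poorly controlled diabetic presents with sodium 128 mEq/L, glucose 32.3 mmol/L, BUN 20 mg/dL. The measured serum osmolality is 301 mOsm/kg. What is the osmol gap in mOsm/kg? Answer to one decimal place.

5.6 mOsm/kg

Calculated osmolality = 2·Na + glucose + BUN/2.8
= 2·128 + 32.3 + 20/2.8
= 256 + 32.30 + 7.14
= 295.44 mOsm/kg ≈ 295.4 mOsm/kg
Osmolar gap = measured − calculated = 301 − 295.4 = 5.6 mOsm/kg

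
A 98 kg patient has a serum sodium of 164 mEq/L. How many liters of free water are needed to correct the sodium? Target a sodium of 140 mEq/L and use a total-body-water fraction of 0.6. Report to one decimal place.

TBW = 0.6 · 98 = 58.8 L
Free water deficit = TBW · (Na/140 − 1)
= 58.8 · (164/140 − 1)
= 58.8 · 0.1714
= 10.08 L

10.1 L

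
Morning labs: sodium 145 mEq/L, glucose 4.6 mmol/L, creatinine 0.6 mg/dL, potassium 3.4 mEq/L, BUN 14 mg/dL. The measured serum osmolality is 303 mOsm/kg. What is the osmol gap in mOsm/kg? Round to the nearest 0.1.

3.4 mOsm/kg

Calculated osmolality = 2·Na + glucose + BUN/2.8
= 2·145 + 4.6 + 14/2.8
= 290 + 4.60 + 5
= 299.6 mOsm/kg ≈ 299.6 mOsm/kg
Osmolar gap = measured − calculated = 303 − 299.6 = 3.4 mOsm/kg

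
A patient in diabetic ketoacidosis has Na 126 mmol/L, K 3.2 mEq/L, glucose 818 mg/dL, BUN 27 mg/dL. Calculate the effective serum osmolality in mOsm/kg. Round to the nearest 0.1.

297.4 mOsm/kg

Effective osmolality excludes urea (freely permeant across cell membranes):
2·Na + glucose/18
= 2·126 + 818/18
= 252 + 45.44
= 297.44 mOsm/kg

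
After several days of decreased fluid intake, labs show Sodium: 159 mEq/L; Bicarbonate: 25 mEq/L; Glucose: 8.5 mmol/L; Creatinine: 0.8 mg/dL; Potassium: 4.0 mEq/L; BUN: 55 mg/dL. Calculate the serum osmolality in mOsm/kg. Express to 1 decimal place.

Calculated osmolality = 2·Na + glucose + BUN/2.8
= 2·159 + 8.5 + 55/2.8
= 318 + 8.50 + 19.64
= 346.14 mOsm/kg

346.1 mOsm/kg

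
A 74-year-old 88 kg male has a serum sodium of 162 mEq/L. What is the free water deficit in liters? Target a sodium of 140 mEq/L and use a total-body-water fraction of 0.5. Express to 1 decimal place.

6.9 L

TBW = 0.5 · 88 = 44 L
Free water deficit = TBW · (Na/140 − 1)
= 44 · (162/140 − 1)
= 44 · 0.1571
= 6.91 L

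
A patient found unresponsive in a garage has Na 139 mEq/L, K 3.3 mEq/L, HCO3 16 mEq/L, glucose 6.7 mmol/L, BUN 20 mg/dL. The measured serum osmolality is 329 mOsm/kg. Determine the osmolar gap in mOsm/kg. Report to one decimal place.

Calculated osmolality = 2·Na + glucose + BUN/2.8
= 2·139 + 6.7 + 20/2.8
= 278 + 6.70 + 7.14
= 291.84 mOsm/kg ≈ 291.8 mOsm/kg
Osmolar gap = measured − calculated = 329 − 291.8 = 37.2 mOsm/kg

37.2 mOsm/kg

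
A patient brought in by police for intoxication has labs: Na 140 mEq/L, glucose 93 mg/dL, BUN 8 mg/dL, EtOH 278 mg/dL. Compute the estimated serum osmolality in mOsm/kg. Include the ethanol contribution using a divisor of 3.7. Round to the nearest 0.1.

363.2 mOsm/kg

Calculated osmolality = 2·Na + glucose/18 + BUN/2.8 + ethanol/3.7
= 2·140 + 93/18 + 8/2.8 + 278/3.7
= 280 + 5.17 + 2.86 + 75.14
= 363.17 mOsm/kg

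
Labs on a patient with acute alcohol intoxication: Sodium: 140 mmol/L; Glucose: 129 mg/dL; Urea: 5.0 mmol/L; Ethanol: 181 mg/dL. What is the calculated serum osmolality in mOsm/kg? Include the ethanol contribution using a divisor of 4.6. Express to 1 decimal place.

Calculated osmolality = 2·Na + glucose/18 + urea + ethanol/4.6
= 2·140 + 129/18 + 5 + 181/4.6
= 280 + 7.17 + 5 + 39.35
= 331.52 mOsm/kg

331.5 mOsm/kg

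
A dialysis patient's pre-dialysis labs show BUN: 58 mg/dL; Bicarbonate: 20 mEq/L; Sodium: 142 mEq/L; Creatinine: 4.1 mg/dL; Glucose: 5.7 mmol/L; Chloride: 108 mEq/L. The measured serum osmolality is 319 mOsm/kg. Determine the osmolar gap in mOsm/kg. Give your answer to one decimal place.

Calculated osmolality = 2·Na + glucose + BUN/2.8
= 2·142 + 5.7 + 58/2.8
= 284 + 5.70 + 20.71
= 310.41 mOsm/kg ≈ 310.4 mOsm/kg
Osmolar gap = measured − calculated = 319 − 310.4 = 8.6 mOsm/kg

8.6 mOsm/kg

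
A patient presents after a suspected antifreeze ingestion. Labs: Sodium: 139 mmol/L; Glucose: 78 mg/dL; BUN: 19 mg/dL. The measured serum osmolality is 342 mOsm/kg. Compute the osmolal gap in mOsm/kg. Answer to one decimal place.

52.9 mOsm/kg

Calculated osmolality = 2·Na + glucose/18 + BUN/2.8
= 2·139 + 78/18 + 19/2.8
= 278 + 4.33 + 6.79
= 289.12 mOsm/kg ≈ 289.1 mOsm/kg
Osmolar gap = measured − calculated = 342 − 289.1 = 52.9 mOsm/kg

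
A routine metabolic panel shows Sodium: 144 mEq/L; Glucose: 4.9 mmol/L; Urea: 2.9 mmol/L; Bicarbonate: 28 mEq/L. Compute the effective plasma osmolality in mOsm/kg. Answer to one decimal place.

Effective osmolality excludes urea (freely permeant across cell membranes):
2·Na + glucose
= 2·144 + 4.9
= 288 + 4.9
= 292.9 mOsm/kg

292.9 mOsm/kg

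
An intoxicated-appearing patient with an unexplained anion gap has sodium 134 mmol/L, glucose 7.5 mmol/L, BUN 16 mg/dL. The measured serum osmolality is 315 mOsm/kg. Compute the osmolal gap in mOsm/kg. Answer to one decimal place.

33.8 mOsm/kg

Calculated osmolality = 2·Na + glucose + BUN/2.8
= 2·134 + 7.5 + 16/2.8
= 268 + 7.50 + 5.71
= 281.21 mOsm/kg ≈ 281.2 mOsm/kg
Osmolar gap = measured − calculated = 315 − 281.2 = 33.8 mOsm/kg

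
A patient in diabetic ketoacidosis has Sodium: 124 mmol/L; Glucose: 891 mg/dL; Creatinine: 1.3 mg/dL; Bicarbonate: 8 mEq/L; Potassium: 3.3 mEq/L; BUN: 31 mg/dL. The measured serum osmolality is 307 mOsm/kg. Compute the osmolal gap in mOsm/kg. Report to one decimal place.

-1.6 mOsm/kg

Calculated osmolality = 2·Na + glucose/18 + BUN/2.8
= 2·124 + 891/18 + 31/2.8
= 248 + 49.50 + 11.07
= 308.57 mOsm/kg ≈ 308.6 mOsm/kg
Osmolar gap = measured − calculated = 307 − 308.6 = -1.6 mOsm/kg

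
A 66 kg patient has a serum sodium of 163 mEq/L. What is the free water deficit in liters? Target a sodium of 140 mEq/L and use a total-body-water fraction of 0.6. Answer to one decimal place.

TBW = 0.6 · 66 = 39.6 L
Free water deficit = TBW · (Na/140 − 1)
= 39.6 · (163/140 − 1)
= 39.6 · 0.1643
= 6.51 L

6.5 L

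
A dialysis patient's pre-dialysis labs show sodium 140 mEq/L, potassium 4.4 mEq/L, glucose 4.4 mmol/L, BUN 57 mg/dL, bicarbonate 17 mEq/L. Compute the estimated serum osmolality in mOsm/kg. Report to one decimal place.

Calculated osmolality = 2·Na + glucose + BUN/2.8
= 2·140 + 4.4 + 57/2.8
= 280 + 4.40 + 20.36
= 304.76 mOsm/kg

304.8 mOsm/kg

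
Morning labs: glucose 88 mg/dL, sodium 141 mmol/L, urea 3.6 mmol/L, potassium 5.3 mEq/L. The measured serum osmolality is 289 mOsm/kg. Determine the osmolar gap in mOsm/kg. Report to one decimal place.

Calculated osmolality = 2·Na + glucose/18 + urea
= 2·141 + 88/18 + 3.6
= 282 + 4.89 + 3.60
= 290.49 mOsm/kg ≈ 290.5 mOsm/kg
Osmolar gap = measured − calculated = 289 − 290.5 = -1.5 mOsm/kg

-1.5 mOsm/kg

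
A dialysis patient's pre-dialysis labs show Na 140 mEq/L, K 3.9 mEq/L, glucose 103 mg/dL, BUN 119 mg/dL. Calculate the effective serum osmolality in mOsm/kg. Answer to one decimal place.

285.7 mOsm/kg

Effective osmolality excludes urea (freely permeant across cell membranes):
2·Na + glucose/18
= 2·140 + 103/18
= 280 + 5.72
= 285.72 mOsm/kg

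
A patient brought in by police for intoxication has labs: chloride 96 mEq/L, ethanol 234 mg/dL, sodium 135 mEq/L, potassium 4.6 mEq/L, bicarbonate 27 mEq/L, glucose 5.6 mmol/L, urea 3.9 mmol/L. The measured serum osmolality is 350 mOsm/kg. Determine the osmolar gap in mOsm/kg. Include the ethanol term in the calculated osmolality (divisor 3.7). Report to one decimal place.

Calculated osmolality = 2·Na + glucose + urea + ethanol/3.7
= 2·135 + 5.6 + 3.9 + 234/3.7
= 270 + 5.60 + 3.90 + 63.24
= 342.74 mOsm/kg ≈ 342.7 mOsm/kg
Osmolar gap = measured − calculated = 350 − 342.7 = 7.3 mOsm/kg

7.3 mOsm/kg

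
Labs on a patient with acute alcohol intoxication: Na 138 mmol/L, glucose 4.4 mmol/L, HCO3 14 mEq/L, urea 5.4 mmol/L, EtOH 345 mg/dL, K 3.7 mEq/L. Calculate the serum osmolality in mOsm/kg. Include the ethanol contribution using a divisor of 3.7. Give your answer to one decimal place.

379.0 mOsm/kg

Calculated osmolality = 2·Na + glucose + urea + ethanol/3.7
= 2·138 + 4.4 + 5.4 + 345/3.7
= 276 + 4.40 + 5.40 + 93.24
= 379.04 mOsm/kg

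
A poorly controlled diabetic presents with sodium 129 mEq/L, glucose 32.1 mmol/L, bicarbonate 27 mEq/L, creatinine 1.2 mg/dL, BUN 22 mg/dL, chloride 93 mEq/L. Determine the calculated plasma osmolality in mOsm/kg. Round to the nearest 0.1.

Calculated osmolality = 2·Na + glucose + BUN/2.8
= 2·129 + 32.1 + 22/2.8
= 258 + 32.10 + 7.86
= 297.96 mOsm/kg

298.0 mOsm/kg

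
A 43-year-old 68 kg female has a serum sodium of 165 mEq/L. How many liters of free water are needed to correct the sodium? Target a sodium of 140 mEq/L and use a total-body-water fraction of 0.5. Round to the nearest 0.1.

TBW = 0.5 · 68 = 34 L
Free water deficit = TBW · (Na/140 − 1)
= 34 · (165/140 − 1)
= 34 · 0.1786
= 6.07 L

6.1 L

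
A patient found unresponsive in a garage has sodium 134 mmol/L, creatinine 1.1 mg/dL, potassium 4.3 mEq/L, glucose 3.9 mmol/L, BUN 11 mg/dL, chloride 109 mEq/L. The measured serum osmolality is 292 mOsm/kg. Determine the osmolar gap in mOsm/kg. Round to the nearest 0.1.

Calculated osmolality = 2·Na + glucose + BUN/2.8
= 2·134 + 3.9 + 11/2.8
= 268 + 3.90 + 3.93
= 275.83 mOsm/kg ≈ 275.8 mOsm/kg
Osmolar gap = measured − calculated = 292 − 275.8 = 16.2 mOsm/kg

16.2 mOsm/kg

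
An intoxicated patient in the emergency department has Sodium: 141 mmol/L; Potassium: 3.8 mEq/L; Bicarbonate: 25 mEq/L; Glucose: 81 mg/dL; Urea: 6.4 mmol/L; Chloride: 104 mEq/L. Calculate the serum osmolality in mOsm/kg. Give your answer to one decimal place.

292.9 mOsm/kg

Calculated osmolality = 2·Na + glucose/18 + urea
= 2·141 + 81/18 + 6.4
= 282 + 4.50 + 6.40
= 292.9 mOsm/kg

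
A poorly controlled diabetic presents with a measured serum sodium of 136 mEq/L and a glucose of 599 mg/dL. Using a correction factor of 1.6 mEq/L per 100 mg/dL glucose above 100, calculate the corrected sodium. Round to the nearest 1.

Corrected Na = measured Na + 1.6 · (glucose − 100)/100
= 136 + 1.6 · (599 − 100)/100
= 136 + 8
= 144 mEq/L

144 mEq/L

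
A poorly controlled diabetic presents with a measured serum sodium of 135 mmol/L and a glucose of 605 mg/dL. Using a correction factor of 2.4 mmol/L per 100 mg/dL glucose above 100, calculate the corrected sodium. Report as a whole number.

Corrected Na = measured Na + 2.4 · (glucose − 100)/100
= 135 + 2.4 · (605 − 100)/100
= 135 + 12.1
= 147.1 mmol/L

147 mmol/L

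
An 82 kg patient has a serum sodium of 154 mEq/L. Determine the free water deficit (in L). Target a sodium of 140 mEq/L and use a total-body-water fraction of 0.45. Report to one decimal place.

TBW = 0.45 · 82 = 36.9 L
Free water deficit = TBW · (Na/140 − 1)
= 36.9 · (154/140 − 1)
= 36.9 · 0.1
= 3.69 L

3.7 L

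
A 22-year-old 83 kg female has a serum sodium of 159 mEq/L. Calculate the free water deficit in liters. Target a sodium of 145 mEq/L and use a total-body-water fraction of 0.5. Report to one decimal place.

TBW = 0.5 · 83 = 41.5 L
Free water deficit = TBW · (Na/145 − 1)
= 41.5 · (159/145 − 1)
= 41.5 · 0.0966
= 4.01 L

4.0 L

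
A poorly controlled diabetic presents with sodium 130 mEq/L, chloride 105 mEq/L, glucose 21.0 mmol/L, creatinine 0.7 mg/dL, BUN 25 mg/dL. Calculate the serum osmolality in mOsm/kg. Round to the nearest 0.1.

Calculated osmolality = 2·Na + glucose + BUN/2.8
= 2·130 + 21 + 25/2.8
= 260 + 21 + 8.93
= 289.93 mOsm/kg

289.9 mOsm/kg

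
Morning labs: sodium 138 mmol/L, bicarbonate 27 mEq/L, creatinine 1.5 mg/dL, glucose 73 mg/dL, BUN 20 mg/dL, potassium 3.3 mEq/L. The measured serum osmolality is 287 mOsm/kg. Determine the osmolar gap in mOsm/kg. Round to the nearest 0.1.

Calculated osmolality = 2·Na + glucose/18 + BUN/2.8
= 2·138 + 73/18 + 20/2.8
= 276 + 4.06 + 7.14
= 287.2 mOsm/kg ≈ 287.2 mOsm/kg
Osmolar gap = measured − calculated = 287 − 287.2 = -0.2 mOsm/kg

-0.2 mOsm/kg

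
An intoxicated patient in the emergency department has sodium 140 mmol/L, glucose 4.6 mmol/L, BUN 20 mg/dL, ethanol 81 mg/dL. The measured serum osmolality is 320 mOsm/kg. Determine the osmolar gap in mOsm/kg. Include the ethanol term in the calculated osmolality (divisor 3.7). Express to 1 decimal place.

6.4 mOsm/kg

Calculated osmolality = 2·Na + glucose + BUN/2.8 + ethanol/3.7
= 2·140 + 4.6 + 20/2.8 + 81/3.7
= 280 + 4.60 + 7.14 + 21.89
= 313.63 mOsm/kg ≈ 313.6 mOsm/kg
Osmolar gap = measured − calculated = 320 − 313.6 = 6.4 mOsm/kg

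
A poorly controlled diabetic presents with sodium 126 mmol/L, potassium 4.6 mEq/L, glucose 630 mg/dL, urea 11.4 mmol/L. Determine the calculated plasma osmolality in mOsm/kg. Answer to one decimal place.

298.4 mOsm/kg

Calculated osmolality = 2·Na + glucose/18 + urea
= 2·126 + 630/18 + 11.4
= 252 + 35 + 11.40
= 298.4 mOsm/kg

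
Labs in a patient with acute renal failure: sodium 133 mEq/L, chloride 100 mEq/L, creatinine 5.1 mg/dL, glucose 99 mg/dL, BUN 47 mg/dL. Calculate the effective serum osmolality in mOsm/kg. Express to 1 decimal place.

271.5 mOsm/kg

Effective osmolality excludes urea (freely permeant across cell membranes):
2·Na + glucose/18
= 2·133 + 99/18
= 266 + 5.5
= 271.5 mOsm/kg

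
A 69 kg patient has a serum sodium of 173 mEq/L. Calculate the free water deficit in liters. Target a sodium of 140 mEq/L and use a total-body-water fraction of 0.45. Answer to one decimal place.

7.3 L

TBW = 0.45 · 69 = 31.05 L
Free water deficit = TBW · (Na/140 − 1)
= 31.05 · (173/140 − 1)
= 31.05 · 0.2357
= 7.32 L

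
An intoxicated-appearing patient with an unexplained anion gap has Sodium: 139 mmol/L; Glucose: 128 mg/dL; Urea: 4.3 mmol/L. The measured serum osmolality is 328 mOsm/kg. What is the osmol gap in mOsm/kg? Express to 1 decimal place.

38.6 mOsm/kg

Calculated osmolality = 2·Na + glucose/18 + urea
= 2·139 + 128/18 + 4.3
= 278 + 7.11 + 4.30
= 289.41 mOsm/kg ≈ 289.4 mOsm/kg
Osmolar gap = measured − calculated = 328 − 289.4 = 38.6 mOsm/kg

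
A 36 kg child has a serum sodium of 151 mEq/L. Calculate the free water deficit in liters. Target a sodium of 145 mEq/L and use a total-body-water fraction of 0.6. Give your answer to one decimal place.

TBW = 0.6 · 36 = 21.6 L
Free water deficit = TBW · (Na/145 − 1)
= 21.6 · (151/145 − 1)
= 21.6 · 0.0414
= 0.89 L

0.9 L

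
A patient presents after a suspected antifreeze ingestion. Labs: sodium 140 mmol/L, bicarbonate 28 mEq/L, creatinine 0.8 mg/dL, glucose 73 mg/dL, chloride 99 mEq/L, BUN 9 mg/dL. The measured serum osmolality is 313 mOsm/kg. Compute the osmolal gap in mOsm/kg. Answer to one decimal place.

25.7 mOsm/kg

Calculated osmolality = 2·Na + glucose/18 + BUN/2.8
= 2·140 + 73/18 + 9/2.8
= 280 + 4.06 + 3.21
= 287.27 mOsm/kg ≈ 287.3 mOsm/kg
Osmolar gap = measured − calculated = 313 − 287.3 = 25.7 mOsm/kg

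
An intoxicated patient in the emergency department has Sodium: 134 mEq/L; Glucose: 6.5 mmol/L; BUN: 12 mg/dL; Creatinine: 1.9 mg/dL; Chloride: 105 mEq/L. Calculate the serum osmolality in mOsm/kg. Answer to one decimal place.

278.8 mOsm/kg

Calculated osmolality = 2·Na + glucose + BUN/2.8
= 2·134 + 6.5 + 12/2.8
= 268 + 6.50 + 4.29
= 278.79 mOsm/kg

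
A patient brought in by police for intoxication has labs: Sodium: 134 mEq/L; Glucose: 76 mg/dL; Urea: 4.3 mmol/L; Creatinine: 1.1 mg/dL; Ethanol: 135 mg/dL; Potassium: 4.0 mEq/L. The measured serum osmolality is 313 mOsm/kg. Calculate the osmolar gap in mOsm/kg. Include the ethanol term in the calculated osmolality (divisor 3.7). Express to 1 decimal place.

0.0 mOsm/kg

Calculated osmolality = 2·Na + glucose/18 + urea + ethanol/3.7
= 2·134 + 76/18 + 4.3 + 135/3.7
= 268 + 4.22 + 4.30 + 36.49
= 313.01 mOsm/kg ≈ 313.0 mOsm/kg
Osmolar gap = measured − calculated = 313 − 313.0 = 0.0 mOsm/kg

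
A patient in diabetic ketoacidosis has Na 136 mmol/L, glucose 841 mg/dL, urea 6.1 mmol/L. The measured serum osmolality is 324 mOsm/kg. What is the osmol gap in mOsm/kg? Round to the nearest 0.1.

Calculated osmolality = 2·Na + glucose/18 + urea
= 2·136 + 841/18 + 6.1
= 272 + 46.72 + 6.10
= 324.82 mOsm/kg ≈ 324.8 mOsm/kg
Osmolar gap = measured − calculated = 324 − 324.8 = -0.8 mOsm/kg

-0.8 mOsm/kg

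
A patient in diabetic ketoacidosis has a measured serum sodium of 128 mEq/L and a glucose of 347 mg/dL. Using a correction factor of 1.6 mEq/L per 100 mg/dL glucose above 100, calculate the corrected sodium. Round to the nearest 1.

132 mEq/L

Corrected Na = measured Na + 1.6 · (glucose − 100)/100
= 128 + 1.6 · (347 − 100)/100
= 128 + 4
= 132 mEq/L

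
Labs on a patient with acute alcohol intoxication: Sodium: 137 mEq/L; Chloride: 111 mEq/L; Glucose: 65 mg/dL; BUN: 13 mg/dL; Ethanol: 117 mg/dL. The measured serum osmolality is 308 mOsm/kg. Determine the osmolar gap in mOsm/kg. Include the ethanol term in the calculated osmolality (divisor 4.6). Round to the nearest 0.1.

Calculated osmolality = 2·Na + glucose/18 + BUN/2.8 + ethanol/4.6
= 2·137 + 65/18 + 13/2.8 + 117/4.6
= 274 + 3.61 + 4.64 + 25.43
= 307.68 mOsm/kg ≈ 307.7 mOsm/kg
Osmolar gap = measured − calculated = 308 − 307.7 = 0.3 mOsm/kg

0.3 mOsm/kg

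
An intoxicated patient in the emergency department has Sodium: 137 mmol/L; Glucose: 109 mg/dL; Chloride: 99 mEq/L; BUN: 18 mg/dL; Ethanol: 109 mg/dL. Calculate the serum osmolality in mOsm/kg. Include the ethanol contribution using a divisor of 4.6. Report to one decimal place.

310.2 mOsm/kg

Calculated osmolality = 2·Na + glucose/18 + BUN/2.8 + ethanol/4.6
= 2·137 + 109/18 + 18/2.8 + 109/4.6
= 274 + 6.06 + 6.43 + 23.70
= 310.19 mOsm/kg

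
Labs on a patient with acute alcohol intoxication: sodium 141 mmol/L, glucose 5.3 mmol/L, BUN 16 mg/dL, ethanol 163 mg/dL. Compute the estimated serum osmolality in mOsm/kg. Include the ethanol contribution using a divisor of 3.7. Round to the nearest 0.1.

Calculated osmolality = 2·Na + glucose + BUN/2.8 + ethanol/3.7
= 2·141 + 5.3 + 16/2.8 + 163/3.7
= 282 + 5.30 + 5.71 + 44.05
= 337.06 mOsm/kg

337.1 mOsm/kg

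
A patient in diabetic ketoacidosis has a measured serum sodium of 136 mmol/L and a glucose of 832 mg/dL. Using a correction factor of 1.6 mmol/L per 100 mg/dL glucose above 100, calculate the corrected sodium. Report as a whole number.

Corrected Na = measured Na + 1.6 · (glucose − 100)/100
= 136 + 1.6 · (832 − 100)/100
= 136 + 11.7
= 147.7 mmol/L

148 mmol/L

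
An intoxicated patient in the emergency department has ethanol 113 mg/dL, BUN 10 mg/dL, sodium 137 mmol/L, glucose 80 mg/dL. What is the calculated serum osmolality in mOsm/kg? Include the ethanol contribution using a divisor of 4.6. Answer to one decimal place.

306.6 mOsm/kg

Calculated osmolality = 2·Na + glucose/18 + BUN/2.8 + ethanol/4.6
= 2·137 + 80/18 + 10/2.8 + 113/4.6
= 274 + 4.44 + 3.57 + 24.57
= 306.58 mOsm/kg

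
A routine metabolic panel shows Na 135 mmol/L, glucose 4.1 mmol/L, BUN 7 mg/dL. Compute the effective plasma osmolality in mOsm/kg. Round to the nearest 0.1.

274.1 mOsm/kg

Effective osmolality excludes urea (freely permeant across cell membranes):
2·Na + glucose
= 2·135 + 4.1
= 270 + 4.1
= 274.1 mOsm/kg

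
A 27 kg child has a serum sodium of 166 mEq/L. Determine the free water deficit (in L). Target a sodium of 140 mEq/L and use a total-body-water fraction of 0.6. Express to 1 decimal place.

3.0 L

TBW = 0.6 · 27 = 16.2 L
Free water deficit = TBW · (Na/140 − 1)
= 16.2 · (166/140 − 1)
= 16.2 · 0.1857
= 3.01 L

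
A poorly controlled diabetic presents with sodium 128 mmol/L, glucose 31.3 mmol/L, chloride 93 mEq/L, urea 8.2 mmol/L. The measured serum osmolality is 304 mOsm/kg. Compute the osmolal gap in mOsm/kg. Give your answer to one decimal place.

8.5 mOsm/kg

Calculated osmolality = 2·Na + glucose + urea
= 2·128 + 31.3 + 8.2
= 256 + 31.30 + 8.20
= 295.5 mOsm/kg ≈ 295.5 mOsm/kg
Osmolar gap = measured − calculated = 304 − 295.5 = 8.5 mOsm/kg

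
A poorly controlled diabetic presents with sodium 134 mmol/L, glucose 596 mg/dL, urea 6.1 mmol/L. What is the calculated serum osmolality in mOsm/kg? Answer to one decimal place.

Calculated osmolality = 2·Na + glucose/18 + urea
= 2·134 + 596/18 + 6.1
= 268 + 33.11 + 6.10
= 307.21 mOsm/kg

307.2 mOsm/kg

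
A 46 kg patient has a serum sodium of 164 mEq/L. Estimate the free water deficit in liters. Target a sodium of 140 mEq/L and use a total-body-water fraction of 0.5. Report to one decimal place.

TBW = 0.5 · 46 = 23 L
Free water deficit = TBW · (Na/140 − 1)
= 23 · (164/140 − 1)
= 23 · 0.1714
= 3.94 L

3.9 L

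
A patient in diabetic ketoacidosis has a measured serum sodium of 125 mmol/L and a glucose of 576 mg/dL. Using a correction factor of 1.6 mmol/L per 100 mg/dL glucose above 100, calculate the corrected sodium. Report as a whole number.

133 mmol/L

Corrected Na = measured Na + 1.6 · (glucose − 100)/100
= 125 + 1.6 · (576 − 100)/100
= 125 + 7.6
= 132.6 mmol/L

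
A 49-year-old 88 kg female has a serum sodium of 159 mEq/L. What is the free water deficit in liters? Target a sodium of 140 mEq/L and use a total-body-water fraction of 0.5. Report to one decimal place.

6.0 L

TBW = 0.5 · 88 = 44 L
Free water deficit = TBW · (Na/140 − 1)
= 44 · (159/140 − 1)
= 44 · 0.1357
= 5.97 L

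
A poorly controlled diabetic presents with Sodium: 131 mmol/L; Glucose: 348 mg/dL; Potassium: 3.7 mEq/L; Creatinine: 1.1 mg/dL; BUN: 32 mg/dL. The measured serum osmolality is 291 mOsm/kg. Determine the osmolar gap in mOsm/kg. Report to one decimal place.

Calculated osmolality = 2·Na + glucose/18 + BUN/2.8
= 2·131 + 348/18 + 32/2.8
= 262 + 19.33 + 11.43
= 292.76 mOsm/kg ≈ 292.8 mOsm/kg
Osmolar gap = measured − calculated = 291 − 292.8 = -1.8 mOsm/kg

-1.8 mOsm/kg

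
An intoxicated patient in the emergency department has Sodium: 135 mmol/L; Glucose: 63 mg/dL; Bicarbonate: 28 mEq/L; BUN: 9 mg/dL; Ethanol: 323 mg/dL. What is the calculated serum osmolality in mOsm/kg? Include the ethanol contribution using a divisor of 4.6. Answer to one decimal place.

Calculated osmolality = 2·Na + glucose/18 + BUN/2.8 + ethanol/4.6
= 2·135 + 63/18 + 9/2.8 + 323/4.6
= 270 + 3.50 + 3.21 + 70.22
= 346.93 mOsm/kg

346.9 mOsm/kg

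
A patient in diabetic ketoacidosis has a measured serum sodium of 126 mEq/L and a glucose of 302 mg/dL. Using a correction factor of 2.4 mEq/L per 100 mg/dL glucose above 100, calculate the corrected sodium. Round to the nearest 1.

Corrected Na = measured Na + 2.4 · (glucose − 100)/100
= 126 + 2.4 · (302 − 100)/100
= 126 + 4.8
= 130.8 mEq/L

131 mEq/L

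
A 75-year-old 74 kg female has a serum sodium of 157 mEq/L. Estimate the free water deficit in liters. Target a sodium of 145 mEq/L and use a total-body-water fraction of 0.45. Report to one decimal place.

TBW = 0.45 · 74 = 33.3 L
Free water deficit = TBW · (Na/145 − 1)
= 33.3 · (157/145 − 1)
= 33.3 · 0.0828
= 2.76 L

2.8 L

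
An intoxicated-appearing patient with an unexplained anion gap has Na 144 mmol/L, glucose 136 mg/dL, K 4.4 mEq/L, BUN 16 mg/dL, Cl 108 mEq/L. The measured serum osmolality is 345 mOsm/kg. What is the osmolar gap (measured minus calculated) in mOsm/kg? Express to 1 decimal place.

43.7 mOsm/kg

Calculated osmolality = 2·Na + glucose/18 + BUN/2.8
= 2·144 + 136/18 + 16/2.8
= 288 + 7.56 + 5.71
= 301.27 mOsm/kg ≈ 301.3 mOsm/kg
Osmolar gap = measured − calculated = 345 − 301.3 = 43.7 mOsm/kg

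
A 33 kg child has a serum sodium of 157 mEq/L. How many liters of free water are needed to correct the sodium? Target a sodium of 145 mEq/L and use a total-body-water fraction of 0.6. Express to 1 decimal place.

TBW = 0.6 · 33 = 19.8 L
Free water deficit = TBW · (Na/145 − 1)
= 19.8 · (157/145 − 1)
= 19.8 · 0.0828
= 1.64 L

1.6 L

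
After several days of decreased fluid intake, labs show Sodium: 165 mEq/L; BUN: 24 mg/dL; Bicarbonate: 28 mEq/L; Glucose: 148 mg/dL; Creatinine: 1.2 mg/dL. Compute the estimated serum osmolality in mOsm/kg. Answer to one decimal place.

346.8 mOsm/kg

Calculated osmolality = 2·Na + glucose/18 + BUN/2.8
= 2·165 + 148/18 + 24/2.8
= 330 + 8.22 + 8.57
= 346.79 mOsm/kg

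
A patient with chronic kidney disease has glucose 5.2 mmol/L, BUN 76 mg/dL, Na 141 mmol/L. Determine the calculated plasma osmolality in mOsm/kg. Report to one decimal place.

Calculated osmolality = 2·Na + glucose + BUN/2.8
= 2·141 + 5.2 + 76/2.8
= 282 + 5.20 + 27.14
= 314.34 mOsm/kg

314.3 mOsm/kg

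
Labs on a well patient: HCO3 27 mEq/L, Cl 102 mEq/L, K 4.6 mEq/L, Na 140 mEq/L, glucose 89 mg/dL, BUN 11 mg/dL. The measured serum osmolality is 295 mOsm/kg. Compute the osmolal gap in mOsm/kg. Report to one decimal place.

Calculated osmolality = 2·Na + glucose/18 + BUN/2.8
= 2·140 + 89/18 + 11/2.8
= 280 + 4.94 + 3.93
= 288.87 mOsm/kg ≈ 288.9 mOsm/kg
Osmolar gap = measured − calculated = 295 − 288.9 = 6.1 mOsm/kg

6.1 mOsm/kg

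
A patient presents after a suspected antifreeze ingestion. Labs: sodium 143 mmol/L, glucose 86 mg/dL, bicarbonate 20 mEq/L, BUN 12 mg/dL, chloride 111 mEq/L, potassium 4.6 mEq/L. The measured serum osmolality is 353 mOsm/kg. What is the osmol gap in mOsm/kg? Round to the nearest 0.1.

57.9 mOsm/kg

Calculated osmolality = 2·Na + glucose/18 + BUN/2.8
= 2·143 + 86/18 + 12/2.8
= 286 + 4.78 + 4.29
= 295.07 mOsm/kg ≈ 295.1 mOsm/kg
Osmolar gap = measured − calculated = 353 − 295.1 = 57.9 mOsm/kg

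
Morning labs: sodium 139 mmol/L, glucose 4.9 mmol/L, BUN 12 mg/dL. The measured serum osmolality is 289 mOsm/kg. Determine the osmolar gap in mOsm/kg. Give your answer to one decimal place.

Calculated osmolality = 2·Na + glucose + BUN/2.8
= 2·139 + 4.9 + 12/2.8
= 278 + 4.90 + 4.29
= 287.19 mOsm/kg ≈ 287.2 mOsm/kg
Osmolar gap = measured − calculated = 289 − 287.2 = 1.8 mOsm/kg

1.8 mOsm/kg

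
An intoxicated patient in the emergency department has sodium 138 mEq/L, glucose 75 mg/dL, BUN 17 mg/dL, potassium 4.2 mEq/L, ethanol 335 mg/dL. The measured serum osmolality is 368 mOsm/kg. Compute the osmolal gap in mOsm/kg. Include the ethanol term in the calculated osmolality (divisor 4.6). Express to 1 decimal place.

Calculated osmolality = 2·Na + glucose/18 + BUN/2.8 + ethanol/4.6
= 2·138 + 75/18 + 17/2.8 + 335/4.6
= 276 + 4.17 + 6.07 + 72.83
= 359.07 mOsm/kg ≈ 359.1 mOsm/kg
Osmolar gap = measured − calculated = 368 − 359.1 = 8.9 mOsm/kg

8.9 mOsm/kg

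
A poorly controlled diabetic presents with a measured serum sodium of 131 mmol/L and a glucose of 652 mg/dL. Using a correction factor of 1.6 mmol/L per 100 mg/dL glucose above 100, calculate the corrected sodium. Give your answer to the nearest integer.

140 mmol/L

Corrected Na = measured Na + 1.6 · (glucose − 100)/100
= 131 + 1.6 · (652 − 100)/100
= 131 + 8.8
= 139.8 mmol/L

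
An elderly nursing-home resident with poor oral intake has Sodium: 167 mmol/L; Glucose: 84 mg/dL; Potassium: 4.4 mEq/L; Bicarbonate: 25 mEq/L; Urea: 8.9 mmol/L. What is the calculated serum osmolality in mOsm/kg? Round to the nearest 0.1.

347.6 mOsm/kg

Calculated osmolality = 2·Na + glucose/18 + urea
= 2·167 + 84/18 + 8.9
= 334 + 4.67 + 8.90
= 347.57 mOsm/kg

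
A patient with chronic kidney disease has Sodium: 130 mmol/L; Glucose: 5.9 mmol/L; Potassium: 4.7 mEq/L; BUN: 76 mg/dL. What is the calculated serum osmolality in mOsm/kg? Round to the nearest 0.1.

Calculated osmolality = 2·Na + glucose + BUN/2.8
= 2·130 + 5.9 + 76/2.8
= 260 + 5.90 + 27.14
= 293.04 mOsm/kg

293.0 mOsm/kg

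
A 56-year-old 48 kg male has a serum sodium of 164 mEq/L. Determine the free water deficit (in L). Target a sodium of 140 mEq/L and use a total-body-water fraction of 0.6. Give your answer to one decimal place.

TBW = 0.6 · 48 = 28.8 L
Free water deficit = TBW · (Na/140 − 1)
= 28.8 · (164/140 − 1)
= 28.8 · 0.1714
= 4.94 L

4.9 L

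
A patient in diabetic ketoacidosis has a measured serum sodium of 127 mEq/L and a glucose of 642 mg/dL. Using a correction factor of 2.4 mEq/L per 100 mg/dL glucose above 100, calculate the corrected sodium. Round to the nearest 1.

140 mEq/L

Corrected Na = measured Na + 2.4 · (glucose − 100)/100
= 127 + 2.4 · (642 − 100)/100
= 127 + 13
= 140 mEq/L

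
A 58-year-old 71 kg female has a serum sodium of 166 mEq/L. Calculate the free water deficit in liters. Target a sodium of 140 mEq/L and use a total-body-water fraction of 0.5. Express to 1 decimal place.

6.6 L

TBW = 0.5 · 71 = 35.5 L
Free water deficit = TBW · (Na/140 − 1)
= 35.5 · (166/140 − 1)
= 35.5 · 0.1857
= 6.59 L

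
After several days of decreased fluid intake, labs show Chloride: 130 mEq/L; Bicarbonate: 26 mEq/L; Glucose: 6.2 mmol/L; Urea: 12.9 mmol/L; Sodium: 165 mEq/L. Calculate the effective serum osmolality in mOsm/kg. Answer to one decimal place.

336.2 mOsm/kg

Effective osmolality excludes urea (freely permeant across cell membranes):
2·Na + glucose
= 2·165 + 6.2
= 330 + 6.2
= 336.2 mOsm/kg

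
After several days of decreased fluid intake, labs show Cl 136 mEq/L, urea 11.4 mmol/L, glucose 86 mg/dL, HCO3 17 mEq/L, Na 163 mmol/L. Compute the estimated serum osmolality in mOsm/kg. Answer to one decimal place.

Calculated osmolality = 2·Na + glucose/18 + urea
= 2·163 + 86/18 + 11.4
= 326 + 4.78 + 11.40
= 342.18 mOsm/kg

342.2 mOsm/kg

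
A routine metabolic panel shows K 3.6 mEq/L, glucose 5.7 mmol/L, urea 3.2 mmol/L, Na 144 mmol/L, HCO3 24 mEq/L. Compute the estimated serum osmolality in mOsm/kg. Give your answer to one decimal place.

Calculated osmolality = 2·Na + glucose + urea
= 2·144 + 5.7 + 3.2
= 288 + 5.70 + 3.20
= 296.9 mOsm/kg

296.9 mOsm/kg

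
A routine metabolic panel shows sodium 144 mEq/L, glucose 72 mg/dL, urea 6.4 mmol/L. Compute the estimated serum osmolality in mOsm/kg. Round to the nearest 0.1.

298.4 mOsm/kg

Calculated osmolality = 2·Na + glucose/18 + urea
= 2·144 + 72/18 + 6.4
= 288 + 4 + 6.40
= 298.4 mOsm/kg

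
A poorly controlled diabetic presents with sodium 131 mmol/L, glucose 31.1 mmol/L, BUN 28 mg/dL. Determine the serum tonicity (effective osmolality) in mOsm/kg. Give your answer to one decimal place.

293.1 mOsm/kg

Effective osmolality excludes urea (freely permeant across cell membranes):
2·Na + glucose
= 2·131 + 31.1
= 262 + 31.1
= 293.1 mOsm/kg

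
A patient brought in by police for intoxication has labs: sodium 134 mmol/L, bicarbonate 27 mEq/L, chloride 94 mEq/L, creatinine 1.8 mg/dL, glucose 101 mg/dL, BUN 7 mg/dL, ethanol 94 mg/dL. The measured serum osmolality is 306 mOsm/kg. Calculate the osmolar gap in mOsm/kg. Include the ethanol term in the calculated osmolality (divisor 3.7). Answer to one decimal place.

4.5 mOsm/kg

Calculated osmolality = 2·Na + glucose/18 + BUN/2.8 + ethanol/3.7
= 2·134 + 101/18 + 7/2.8 + 94/3.7
= 268 + 5.61 + 2.50 + 25.41
= 301.52 mOsm/kg ≈ 301.5 mOsm/kg
Osmolar gap = measured − calculated = 306 − 301.5 = 4.5 mOsm/kg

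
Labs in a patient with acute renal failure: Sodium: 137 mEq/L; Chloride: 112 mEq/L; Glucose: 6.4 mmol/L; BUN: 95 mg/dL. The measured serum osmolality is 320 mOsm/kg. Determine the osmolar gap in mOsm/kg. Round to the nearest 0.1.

5.7 mOsm/kg

Calculated osmolality = 2·Na + glucose + BUN/2.8
= 2·137 + 6.4 + 95/2.8
= 274 + 6.40 + 33.93
= 314.33 mOsm/kg ≈ 314.3 mOsm/kg
Osmolar gap = measured − calculated = 320 − 314.3 = 5.7 mOsm/kg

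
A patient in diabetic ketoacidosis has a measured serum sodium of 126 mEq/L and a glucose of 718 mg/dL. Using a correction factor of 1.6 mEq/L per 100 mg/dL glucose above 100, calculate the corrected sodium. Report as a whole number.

Corrected Na = measured Na + 1.6 · (glucose − 100)/100
= 126 + 1.6 · (718 − 100)/100
= 126 + 9.9
= 135.9 mEq/L

136 mEq/L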